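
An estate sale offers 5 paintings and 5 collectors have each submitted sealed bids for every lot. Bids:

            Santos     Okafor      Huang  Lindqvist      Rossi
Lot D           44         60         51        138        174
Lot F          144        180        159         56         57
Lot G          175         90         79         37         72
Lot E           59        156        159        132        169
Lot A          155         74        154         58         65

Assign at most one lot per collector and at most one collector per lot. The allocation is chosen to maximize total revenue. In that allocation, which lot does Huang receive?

This is a one-to-one assignment (maximum-weight bipartite matching).
Optimal: Santos→Lot G ($175), Okafor→Lot F ($180), Huang→Lot A ($154), Lindqvist→Lot D ($138), Rossi→Lot E ($169) — total 175+180+154+138+169 = $816.
Next-best assignment: Santos→Lot G, Okafor→Lot F, Huang→Lot A, Lindqvist→Lot E, Rossi→Lot D = $815.
No other one-to-one assignment exceeds $816.
Huang's own top lot is Lot F ($159), but forcing Huang→Lot F and reassigning the rest optimally gives only $722 — worse by 94.

Huang receives Lot A.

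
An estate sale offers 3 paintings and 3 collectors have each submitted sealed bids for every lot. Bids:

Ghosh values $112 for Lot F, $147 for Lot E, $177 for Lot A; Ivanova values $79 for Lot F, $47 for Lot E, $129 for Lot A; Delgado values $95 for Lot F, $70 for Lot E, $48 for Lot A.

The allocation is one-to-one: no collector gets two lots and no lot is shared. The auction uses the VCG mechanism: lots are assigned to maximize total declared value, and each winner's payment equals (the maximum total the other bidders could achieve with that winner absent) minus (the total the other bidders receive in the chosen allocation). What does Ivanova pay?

Efficient allocation: Ghosh→Lot E ($147), Ivanova→Lot A ($129), Delgado→Lot F ($95); total welfare W = $371.
Ivanova receives Lot A at value $129, so the others get W − 129 = $242.
Without Ivanova: best allocation of the remaining 2 bidders over all 3 lots is Ghosh→Lot A ($177), Delgado→Lot F ($95), total $272.
VCG payment = (others' best without Ivanova) − (others' welfare with Ivanova) = 272 − 242 = $30.

Ivanova pays $30.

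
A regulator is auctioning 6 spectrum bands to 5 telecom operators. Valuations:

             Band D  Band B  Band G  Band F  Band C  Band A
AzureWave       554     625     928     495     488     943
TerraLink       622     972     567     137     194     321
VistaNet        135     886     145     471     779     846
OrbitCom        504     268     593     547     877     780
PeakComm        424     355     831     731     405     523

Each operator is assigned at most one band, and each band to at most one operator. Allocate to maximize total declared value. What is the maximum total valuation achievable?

Optimal: AzureWave→Band G ($928M), TerraLink→Band B ($972M), VistaNet→Band A ($846M), OrbitCom→Band C ($877M), PeakComm→Band F ($731M) — total 928+972+846+877+731 = $4354M.
Column-greedy (each band in turn goes to its best remaining operator) gives $4044M, worse by 310.
Next-best assignment: AzureWave→Band G, TerraLink→Band B, VistaNet→Band C, OrbitCom→Band A, PeakComm→Band F = $4190M.
Checked against all permutations: $4354M is optimal.

Max total: $4354M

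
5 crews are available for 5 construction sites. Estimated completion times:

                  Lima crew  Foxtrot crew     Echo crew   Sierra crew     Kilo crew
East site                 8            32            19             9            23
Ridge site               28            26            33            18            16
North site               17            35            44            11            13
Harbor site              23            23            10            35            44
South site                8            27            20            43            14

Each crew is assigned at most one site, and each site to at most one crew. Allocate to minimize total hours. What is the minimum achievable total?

This is a one-to-one assignment (minimum-cost bipartite matching).
Optimal: Lima crew→South site (8 hours), Foxtrot crew→Ridge site (26 hours), Echo crew→Harbor site (10 hours), Sierra crew→East site (9 hours), Kilo crew→North site (13 hours) — total 8+26+10+9+13 = 66 hours.
Row-greedy (each crew in turn takes its cheapest remaining site) gives 78 hours, worse by 12.
Next-best assignment: Lima crew→East site, Foxtrot crew→Ridge site, Echo crew→Harbor site, Sierra crew→North site, Kilo crew→South site = 69 hours.
Swapping Kilo crew↔Echo crew (Kilo crew→Harbor site 44 hours, Echo crew→North site 44 hours) adds 65.

Min total: 66 hours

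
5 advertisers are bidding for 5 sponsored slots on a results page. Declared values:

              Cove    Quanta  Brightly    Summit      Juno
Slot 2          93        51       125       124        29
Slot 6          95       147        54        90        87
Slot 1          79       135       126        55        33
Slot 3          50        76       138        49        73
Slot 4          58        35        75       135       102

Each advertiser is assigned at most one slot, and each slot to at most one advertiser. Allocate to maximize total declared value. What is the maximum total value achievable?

Max total: $594

This is a one-to-one assignment (maximum-weight bipartite matching).
Optimal: Cove→Slot 6 ($95), Quanta→Slot 1 ($135), Brightly→Slot 3 ($138), Summit→Slot 2 ($124), Juno→Slot 4 ($102) — total 95+135+138+124+102 = $594.
Column-greedy (each slot in turn goes to its best remaining advertiser) gives $559, worse by 35.
Swapping Summit↔Cove (Summit→Slot 6 $90, Cove→Slot 2 $93) loses 36.
No other one-to-one assignment exceeds $594.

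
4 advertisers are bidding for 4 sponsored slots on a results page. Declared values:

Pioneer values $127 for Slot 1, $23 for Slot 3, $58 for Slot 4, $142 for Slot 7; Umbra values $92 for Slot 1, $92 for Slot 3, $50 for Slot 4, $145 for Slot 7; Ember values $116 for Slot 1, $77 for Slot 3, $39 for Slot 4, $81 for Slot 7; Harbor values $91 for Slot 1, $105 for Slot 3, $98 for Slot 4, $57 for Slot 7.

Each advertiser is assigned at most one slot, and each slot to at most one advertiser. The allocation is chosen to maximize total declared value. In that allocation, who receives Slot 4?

Optimal: Pioneer→Slot 7 ($142), Umbra→Slot 3 ($92), Ember→Slot 1 ($116), Harbor→Slot 4 ($98) — total 142+92+116+98 = $448.
Column-greedy (each slot in turn goes to its best remaining advertiser) gives $363, worse by 85.
Harbor's own top slot is Slot 3 ($105), but forcing Harbor→Slot 3 and reassigning the rest optimally gives only $424 — worse by 24.

Harbor receives Slot 4.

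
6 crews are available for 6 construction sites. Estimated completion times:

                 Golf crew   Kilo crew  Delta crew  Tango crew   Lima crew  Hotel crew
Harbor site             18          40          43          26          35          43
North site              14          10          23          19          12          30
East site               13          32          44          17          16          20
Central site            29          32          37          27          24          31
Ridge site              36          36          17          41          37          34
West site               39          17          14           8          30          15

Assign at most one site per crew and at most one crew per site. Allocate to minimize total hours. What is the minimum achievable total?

Minimum total: 97 hours

Treat this as an assignment problem: match each crew to one site.
Optimal: Golf crew→Harbor site (18 hours), Kilo crew→North site (10 hours), Delta crew→Ridge site (17 hours), Tango crew→West site (8 hours), Lima crew→Central site (24 hours), Hotel crew→East site (20 hours) — total 18+10+17+8+24+20 = 97 hours.
Min-entry greedy (repeatedly take the single cheapest remaining cell) gives 115 hours, worse by 18.
Next-best assignment: Golf crew→Harbor site, Kilo crew→North site, Delta crew→Ridge site, Tango crew→West site, Lima crew→East site, Hotel crew→Central site = 100 hours.
Checked against all permutations: 97 hours is optimal.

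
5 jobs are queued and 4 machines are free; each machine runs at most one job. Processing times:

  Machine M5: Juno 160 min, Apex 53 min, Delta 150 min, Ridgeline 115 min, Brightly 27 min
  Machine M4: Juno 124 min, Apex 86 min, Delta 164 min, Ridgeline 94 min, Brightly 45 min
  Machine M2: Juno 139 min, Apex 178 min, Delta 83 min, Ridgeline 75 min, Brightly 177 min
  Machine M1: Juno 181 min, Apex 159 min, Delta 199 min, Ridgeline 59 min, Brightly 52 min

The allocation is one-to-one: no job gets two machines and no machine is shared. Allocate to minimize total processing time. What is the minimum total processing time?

Minimum total: 240 min

Optimal: Apex→Machine M5 (53 min), Brightly→Machine M4 (45 min), Delta→Machine M2 (83 min), Ridgeline→Machine M1 (59 min) — total 53+45+83+59 = 240 min.
Min-entry greedy (repeatedly take the single cheapest remaining cell) gives 255 min, worse by 15.
Swapping Ridgeline↔Apex (Ridgeline→Machine M5 115 min, Apex→Machine M1 159 min) adds 162.
Every other assignment is strictly worse.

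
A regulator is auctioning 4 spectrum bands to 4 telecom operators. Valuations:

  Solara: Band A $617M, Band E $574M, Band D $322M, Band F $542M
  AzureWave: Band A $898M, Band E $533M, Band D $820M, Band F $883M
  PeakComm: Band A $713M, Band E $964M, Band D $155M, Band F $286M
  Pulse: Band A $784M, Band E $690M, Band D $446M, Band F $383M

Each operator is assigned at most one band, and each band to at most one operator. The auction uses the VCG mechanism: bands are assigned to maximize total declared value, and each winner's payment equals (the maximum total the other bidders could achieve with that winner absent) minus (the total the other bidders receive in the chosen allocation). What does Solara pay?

Solara pays $63M.

Efficient allocation: Solara→Band F ($542M), AzureWave→Band D ($820M), PeakComm→Band E ($964M), Pulse→Band A ($784M); total welfare W = $3110M.
Solara receives Band F at value $542M, so the others get W − 542 = $2568M.
Without Solara: best allocation of the remaining 3 bidders over all 4 bands is AzureWave→Band F ($883M), PeakComm→Band E ($964M), Pulse→Band A ($784M), total $2631M.
VCG payment = (others' best without Solara) − (others' welfare with Solara) = 2631 − 2568 = $63M.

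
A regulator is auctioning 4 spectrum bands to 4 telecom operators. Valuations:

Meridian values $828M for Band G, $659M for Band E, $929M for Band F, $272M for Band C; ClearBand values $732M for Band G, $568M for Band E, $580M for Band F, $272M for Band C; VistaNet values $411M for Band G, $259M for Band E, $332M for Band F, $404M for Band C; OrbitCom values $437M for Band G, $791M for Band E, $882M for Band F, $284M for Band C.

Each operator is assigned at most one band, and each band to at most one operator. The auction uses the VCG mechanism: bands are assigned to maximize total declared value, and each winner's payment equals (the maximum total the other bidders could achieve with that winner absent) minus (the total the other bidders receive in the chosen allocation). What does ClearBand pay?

Efficient allocation: Meridian→Band F ($929M), ClearBand→Band G ($732M), VistaNet→Band C ($404M), OrbitCom→Band E ($791M); total welfare W = $2856M.
ClearBand receives Band G at value $732M, so the others get W − 732 = $2124M.
Without ClearBand: best allocation of the remaining 3 bidders over all 4 bands is Meridian→Band F ($929M), VistaNet→Band G ($411M), OrbitCom→Band E ($791M), total $2131M.
VCG payment = (others' best without ClearBand) − (others' welfare with ClearBand) = 2131 − 2124 = $7M.

ClearBand pays $7M.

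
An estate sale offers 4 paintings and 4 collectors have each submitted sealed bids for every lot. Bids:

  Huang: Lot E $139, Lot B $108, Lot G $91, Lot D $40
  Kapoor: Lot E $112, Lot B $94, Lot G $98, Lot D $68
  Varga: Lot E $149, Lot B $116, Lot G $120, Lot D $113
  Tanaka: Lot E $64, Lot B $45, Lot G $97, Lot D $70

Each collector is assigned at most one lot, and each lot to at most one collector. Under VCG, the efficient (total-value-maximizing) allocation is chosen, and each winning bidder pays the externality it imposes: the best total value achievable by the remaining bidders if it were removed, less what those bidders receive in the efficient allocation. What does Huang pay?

Efficient allocation: Huang→Lot E ($139), Kapoor→Lot B ($94), Varga→Lot D ($113), Tanaka→Lot G ($97); total welfare W = $443.
Huang receives Lot E at value $139, so the others get W − 139 = $304.
Without Huang: best allocation of the remaining 3 bidders over all 4 lots is Kapoor→Lot B ($94), Varga→Lot E ($149), Tanaka→Lot G ($97), total $340.
VCG payment = (others' best without Huang) − (others' welfare with Huang) = 340 − 304 = $36.

Huang pays $36.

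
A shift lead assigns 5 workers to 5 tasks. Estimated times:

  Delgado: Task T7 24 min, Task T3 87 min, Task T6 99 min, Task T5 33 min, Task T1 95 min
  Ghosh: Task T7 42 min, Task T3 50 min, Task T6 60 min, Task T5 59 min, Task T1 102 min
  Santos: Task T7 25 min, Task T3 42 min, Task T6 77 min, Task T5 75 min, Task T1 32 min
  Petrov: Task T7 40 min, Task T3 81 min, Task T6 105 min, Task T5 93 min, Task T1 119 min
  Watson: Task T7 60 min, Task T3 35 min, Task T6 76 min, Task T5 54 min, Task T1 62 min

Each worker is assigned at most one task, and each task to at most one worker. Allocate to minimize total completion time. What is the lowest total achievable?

This is the linear assignment problem.
Optimal: Delgado→Task T5 (33 min), Ghosh→Task T6 (60 min), Santos→Task T1 (32 min), Petrov→Task T7 (40 min), Watson→Task T3 (35 min) — total 33+60+32+40+35 = 200 min.
Column-greedy (each task in turn goes to its cheapest remaining worker) gives 313 min, worse by 113.
Swapping Delgado↔Santos (Delgado→Task T1 95 min, Santos→Task T5 75 min) adds 105.
No other one-to-one assignment undercuts 200 min.

Min total: 200 min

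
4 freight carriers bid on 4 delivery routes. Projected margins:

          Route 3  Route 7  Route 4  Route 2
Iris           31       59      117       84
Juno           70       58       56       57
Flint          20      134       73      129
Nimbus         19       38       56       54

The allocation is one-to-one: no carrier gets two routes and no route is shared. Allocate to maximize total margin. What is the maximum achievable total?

Optimal: Iris→Route 4 ($117k), Juno→Route 3 ($70k), Flint→Route 7 ($134k), Nimbus→Route 2 ($54k) — total 117+70+134+54 = $375k.
Next-best assignment: Iris→Route 4, Juno→Route 3, Flint→Route 2, Nimbus→Route 7 = $354k.
Every other assignment is strictly worse.

Maximum total: $375k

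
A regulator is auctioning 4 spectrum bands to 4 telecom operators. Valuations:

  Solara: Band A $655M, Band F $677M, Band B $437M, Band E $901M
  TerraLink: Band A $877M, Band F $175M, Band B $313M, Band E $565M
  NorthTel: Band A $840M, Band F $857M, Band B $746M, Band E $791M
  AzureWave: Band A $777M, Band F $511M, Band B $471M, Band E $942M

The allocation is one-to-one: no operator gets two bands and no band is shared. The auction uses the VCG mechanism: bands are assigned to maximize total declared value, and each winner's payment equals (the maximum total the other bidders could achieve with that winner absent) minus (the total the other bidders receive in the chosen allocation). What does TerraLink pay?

Efficient allocation: Solara→Band F ($677M), TerraLink→Band A ($877M), NorthTel→Band B ($746M), AzureWave→Band E ($942M); total welfare W = $3242M.
TerraLink receives Band A at value $877M, so the others get W − 877 = $2365M.
Without TerraLink: best allocation of the remaining 3 bidders over all 4 bands is Solara→Band E ($901M), NorthTel→Band F ($857M), AzureWave→Band A ($777M), total $2535M.
VCG payment = (others' best without TerraLink) − (others' welfare with TerraLink) = 2535 − 2365 = $170M.

TerraLink pays $170M.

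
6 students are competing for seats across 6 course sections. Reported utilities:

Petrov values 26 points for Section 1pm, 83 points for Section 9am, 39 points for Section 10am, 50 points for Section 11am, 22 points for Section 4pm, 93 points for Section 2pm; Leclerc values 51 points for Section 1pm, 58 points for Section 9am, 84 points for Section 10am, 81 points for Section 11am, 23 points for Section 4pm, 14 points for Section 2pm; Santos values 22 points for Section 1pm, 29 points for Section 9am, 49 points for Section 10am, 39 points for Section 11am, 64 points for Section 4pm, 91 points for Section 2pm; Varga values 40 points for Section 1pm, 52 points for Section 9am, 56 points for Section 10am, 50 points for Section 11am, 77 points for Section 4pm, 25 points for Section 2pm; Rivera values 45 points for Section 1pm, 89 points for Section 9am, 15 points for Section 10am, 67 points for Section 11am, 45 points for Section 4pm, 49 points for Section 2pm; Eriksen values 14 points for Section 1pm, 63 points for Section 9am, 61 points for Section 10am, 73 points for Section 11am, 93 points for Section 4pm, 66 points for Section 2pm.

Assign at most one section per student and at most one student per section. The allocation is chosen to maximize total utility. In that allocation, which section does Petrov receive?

Treat this as an assignment problem: match each student to one section.
Optimal: Petrov→Section 9am (83 points), Leclerc→Section 10am (84 points), Santos→Section 2pm (91 points), Varga→Section 1pm (40 points), Rivera→Section 11am (67 points), Eriksen→Section 4pm (93 points) — total 83+84+91+40+67+93 = 458 points.
Max-entry greedy (repeatedly take the single best remaining cell) gives 431 points, worse by 27.
Next-best assignment: Petrov→Section 9am, Leclerc→Section 10am, Santos→Section 2pm, Varga→Section 4pm, Rivera→Section 1pm, Eriksen→Section 11am = 453 points.
Swapping Leclerc↔Eriksen (Leclerc→Section 4pm 23 points, Eriksen→Section 10am 61 points) loses 93.
Petrov's own top section is Section 2pm (93 points), but forcing Petrov→Section 2pm and reassigning the rest optimally gives only 445 points — worse by 13.

Petrov receives Section 9am.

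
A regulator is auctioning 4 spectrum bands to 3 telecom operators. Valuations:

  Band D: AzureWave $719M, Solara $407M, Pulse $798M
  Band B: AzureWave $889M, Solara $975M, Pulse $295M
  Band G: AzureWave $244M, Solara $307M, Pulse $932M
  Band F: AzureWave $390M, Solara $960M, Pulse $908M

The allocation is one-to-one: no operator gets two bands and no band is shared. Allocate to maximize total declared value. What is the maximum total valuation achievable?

This is a one-to-one assignment (maximum-weight bipartite matching).
Optimal: AzureWave→Band B ($889M), Solara→Band F ($960M), Pulse→Band G ($932M) — total 889+960+932 = $2781M.

Max total: $2781M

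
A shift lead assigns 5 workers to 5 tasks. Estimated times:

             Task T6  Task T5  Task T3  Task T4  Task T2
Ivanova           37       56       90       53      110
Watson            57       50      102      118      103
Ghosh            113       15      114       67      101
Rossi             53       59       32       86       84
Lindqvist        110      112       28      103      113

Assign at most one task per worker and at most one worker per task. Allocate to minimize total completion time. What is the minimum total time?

This is a one-to-one assignment (minimum-cost bipartite matching).
Optimal: Ivanova→Task T4 (53 min), Watson→Task T6 (57 min), Ghosh→Task T5 (15 min), Rossi→Task T2 (84 min), Lindqvist→Task T3 (28 min) — total 53+57+15+84+28 = 237 min.
Column-greedy (each task in turn goes to its cheapest remaining worker) gives 269 min, worse by 32.
No other one-to-one assignment undercuts 237 min.

Min total: 237 min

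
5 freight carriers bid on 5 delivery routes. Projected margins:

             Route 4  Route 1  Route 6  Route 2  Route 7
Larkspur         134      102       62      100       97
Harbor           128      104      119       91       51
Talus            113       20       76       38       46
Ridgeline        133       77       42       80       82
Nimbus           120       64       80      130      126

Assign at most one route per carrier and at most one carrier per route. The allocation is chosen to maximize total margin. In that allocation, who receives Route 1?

Optimal: Larkspur→Route 1 ($102k), Harbor→Route 6 ($119k), Talus→Route 4 ($113k), Ridgeline→Route 7 ($82k), Nimbus→Route 2 ($130k) — total 102+119+113+82+130 = $546k.
Max-entry greedy (repeatedly take the single best remaining cell) gives $485k, worse by 61.
Next-best assignment: Larkspur→Route 1, Harbor→Route 6, Talus→Route 4, Ridgeline→Route 2, Nimbus→Route 7 = $540k.
Checked against all permutations: $546k is optimal.
Larkspur's own top route is Route 4 ($134k), but forcing Larkspur→Route 4 and reassigning the rest optimally gives only $526k — worse by 20.

Larkspur receives Route 1.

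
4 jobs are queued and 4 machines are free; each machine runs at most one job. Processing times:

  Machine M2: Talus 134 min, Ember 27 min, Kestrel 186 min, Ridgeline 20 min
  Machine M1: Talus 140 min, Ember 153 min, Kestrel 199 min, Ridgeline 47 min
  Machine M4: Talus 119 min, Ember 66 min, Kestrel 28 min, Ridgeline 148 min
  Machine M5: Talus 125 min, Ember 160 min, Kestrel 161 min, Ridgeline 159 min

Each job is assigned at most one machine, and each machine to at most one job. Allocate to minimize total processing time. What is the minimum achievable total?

Minimum total: 227 min

Optimal: Talus→Machine M5 (125 min), Ember→Machine M2 (27 min), Kestrel→Machine M4 (28 min), Ridgeline→Machine M1 (47 min) — total 125+27+28+47 = 227 min.
Min-entry greedy (repeatedly take the single cheapest remaining cell) gives 326 min, worse by 99.
Checked against all permutations: 227 min is optimal.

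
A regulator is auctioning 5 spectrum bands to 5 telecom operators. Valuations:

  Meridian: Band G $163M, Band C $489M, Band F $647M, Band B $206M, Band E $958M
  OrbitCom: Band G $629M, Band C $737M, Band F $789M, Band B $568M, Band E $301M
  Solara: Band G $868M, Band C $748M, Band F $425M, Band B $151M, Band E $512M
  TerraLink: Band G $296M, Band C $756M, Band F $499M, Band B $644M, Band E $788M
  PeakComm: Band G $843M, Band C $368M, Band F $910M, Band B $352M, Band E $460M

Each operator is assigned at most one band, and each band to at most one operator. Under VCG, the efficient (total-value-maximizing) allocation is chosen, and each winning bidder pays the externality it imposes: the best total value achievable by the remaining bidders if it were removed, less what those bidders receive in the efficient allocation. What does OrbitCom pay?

Efficient allocation: Meridian→Band E ($958M), OrbitCom→Band C ($737M), Solara→Band G ($868M), TerraLink→Band B ($644M), PeakComm→Band F ($910M); total welfare W = $4117M.
OrbitCom receives Band C at value $737M, so the others get W − 737 = $3380M.
Without OrbitCom: best allocation of the remaining 4 bidders over all 5 bands is Meridian→Band E ($958M), Solara→Band G ($868M), TerraLink→Band C ($756M), PeakComm→Band F ($910M), total $3492M.
VCG payment = (others' best without OrbitCom) − (others' welfare with OrbitCom) = 3492 − 3380 = $112M.

OrbitCom pays $112M.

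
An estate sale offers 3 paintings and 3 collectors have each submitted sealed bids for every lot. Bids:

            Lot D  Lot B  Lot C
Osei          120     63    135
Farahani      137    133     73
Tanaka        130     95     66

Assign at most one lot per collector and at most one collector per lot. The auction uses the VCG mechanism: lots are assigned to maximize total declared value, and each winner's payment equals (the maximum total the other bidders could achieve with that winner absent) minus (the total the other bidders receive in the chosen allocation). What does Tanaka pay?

Tanaka pays $4.

Efficient allocation: Osei→Lot C ($135), Farahani→Lot B ($133), Tanaka→Lot D ($130); total welfare W = $398.
Tanaka receives Lot D at value $130, so the others get W − 130 = $268.
Without Tanaka: best allocation of the remaining 2 bidders over all 3 lots is Osei→Lot C ($135), Farahani→Lot D ($137), total $272.
VCG payment = (others' best without Tanaka) − (others' welfare with Tanaka) = 272 − 268 = $4.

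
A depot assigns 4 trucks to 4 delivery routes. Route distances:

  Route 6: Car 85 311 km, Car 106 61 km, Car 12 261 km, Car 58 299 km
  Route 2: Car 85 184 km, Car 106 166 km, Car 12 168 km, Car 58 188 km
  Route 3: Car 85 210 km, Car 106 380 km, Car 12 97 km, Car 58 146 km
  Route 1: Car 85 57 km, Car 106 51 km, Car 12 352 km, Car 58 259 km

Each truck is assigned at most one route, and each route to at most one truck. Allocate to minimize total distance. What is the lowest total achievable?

Min total: 403 km

This is the linear assignment problem.
Optimal: Car 85→Route 1 (57 km), Car 106→Route 6 (61 km), Car 12→Route 3 (97 km), Car 58→Route 2 (188 km) — total 57+61+97+188 = 403 km.
Min-entry greedy (repeatedly take the single cheapest remaining cell) gives 631 km, worse by 228.
Next-best assignment: Car 85→Route 1, Car 106→Route 6, Car 12→Route 2, Car 58→Route 3 = 432 km.
Checked against all permutations: 403 km is optimal.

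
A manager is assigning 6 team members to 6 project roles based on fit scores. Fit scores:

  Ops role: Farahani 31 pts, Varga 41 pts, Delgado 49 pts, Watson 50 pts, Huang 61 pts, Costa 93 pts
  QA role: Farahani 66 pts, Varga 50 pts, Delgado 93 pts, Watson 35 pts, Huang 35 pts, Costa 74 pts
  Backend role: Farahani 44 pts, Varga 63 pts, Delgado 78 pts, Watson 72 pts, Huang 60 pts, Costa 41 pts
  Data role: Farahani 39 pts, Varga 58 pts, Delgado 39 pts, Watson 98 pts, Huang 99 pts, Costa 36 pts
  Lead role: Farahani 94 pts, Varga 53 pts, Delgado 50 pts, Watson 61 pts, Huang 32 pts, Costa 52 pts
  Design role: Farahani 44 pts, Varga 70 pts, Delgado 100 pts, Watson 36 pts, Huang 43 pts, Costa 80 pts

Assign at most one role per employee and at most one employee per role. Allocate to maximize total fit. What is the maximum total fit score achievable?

Max total: 521 pts

Treat this as an assignment problem: match each employee to one role.
Optimal: Farahani→Lead role (94 pts), Varga→Design role (70 pts), Delgado→QA role (93 pts), Watson→Backend role (72 pts), Huang→Data role (99 pts), Costa→Ops role (93 pts) — total 94+70+93+72+99+93 = 521 pts.
Next-best assignment: Farahani→Lead role, Varga→QA role, Delgado→Design role, Watson→Backend role, Huang→Data role, Costa→Ops role = 508 pts.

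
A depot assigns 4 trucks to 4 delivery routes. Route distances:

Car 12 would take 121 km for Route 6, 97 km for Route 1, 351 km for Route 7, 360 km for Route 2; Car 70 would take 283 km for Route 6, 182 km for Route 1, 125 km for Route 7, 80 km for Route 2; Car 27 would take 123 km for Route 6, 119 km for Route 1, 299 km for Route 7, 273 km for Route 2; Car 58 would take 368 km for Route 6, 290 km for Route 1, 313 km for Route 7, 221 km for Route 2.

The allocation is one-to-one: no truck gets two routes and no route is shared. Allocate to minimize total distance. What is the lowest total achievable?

Min total: 566 km

Treat this as an assignment problem: match each truck to one route.
Optimal: Car 12→Route 1 (97 km), Car 70→Route 7 (125 km), Car 27→Route 6 (123 km), Car 58→Route 2 (221 km) — total 97+125+123+221 = 566 km.
Column-greedy (each route in turn goes to its cheapest remaining truck) gives 586 km, worse by 20.
Swapping Car 70↔Car 12 (Car 70→Route 1 182 km, Car 12→Route 7 351 km) adds 311.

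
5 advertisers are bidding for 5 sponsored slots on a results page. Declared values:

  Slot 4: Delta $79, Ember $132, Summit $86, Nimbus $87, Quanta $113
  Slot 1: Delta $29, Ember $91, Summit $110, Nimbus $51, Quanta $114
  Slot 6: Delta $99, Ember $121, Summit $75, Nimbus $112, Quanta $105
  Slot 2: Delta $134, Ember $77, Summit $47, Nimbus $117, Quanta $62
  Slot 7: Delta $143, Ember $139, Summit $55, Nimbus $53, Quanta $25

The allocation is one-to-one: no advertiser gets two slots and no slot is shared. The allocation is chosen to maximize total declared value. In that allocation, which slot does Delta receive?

Optimal: Delta→Slot 2 ($134), Ember→Slot 7 ($139), Summit→Slot 1 ($110), Nimbus→Slot 6 ($112), Quanta→Slot 4 ($113) — total 134+139+110+112+113 = $608.
Max-entry greedy (repeatedly take the single best remaining cell) gives $581, worse by 27.
Checked against all permutations: $608 is optimal.
Delta's own top slot is Slot 7 ($143), but forcing Delta→Slot 7 and reassigning the rest optimally gives only $607 — worse by 1.

Delta receives Slot 2.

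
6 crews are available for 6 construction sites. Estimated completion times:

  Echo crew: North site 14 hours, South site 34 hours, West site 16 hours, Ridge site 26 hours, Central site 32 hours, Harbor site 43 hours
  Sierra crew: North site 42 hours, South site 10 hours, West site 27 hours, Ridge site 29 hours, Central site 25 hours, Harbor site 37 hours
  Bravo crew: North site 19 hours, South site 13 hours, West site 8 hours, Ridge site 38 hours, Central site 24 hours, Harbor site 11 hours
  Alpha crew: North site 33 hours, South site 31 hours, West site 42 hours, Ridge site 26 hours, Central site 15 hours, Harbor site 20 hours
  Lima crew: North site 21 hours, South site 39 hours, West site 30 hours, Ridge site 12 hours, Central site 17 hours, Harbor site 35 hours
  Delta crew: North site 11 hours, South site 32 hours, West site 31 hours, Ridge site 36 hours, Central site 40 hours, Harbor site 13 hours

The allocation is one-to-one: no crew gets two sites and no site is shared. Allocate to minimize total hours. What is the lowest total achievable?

Minimum total: 72 hours

Optimal: Echo crew→North site (14 hours), Sierra crew→South site (10 hours), Bravo crew→West site (8 hours), Alpha crew→Central site (15 hours), Lima crew→Ridge site (12 hours), Delta crew→Harbor site (13 hours) — total 14+10+8+15+12+13 = 72 hours.
Min-entry greedy (repeatedly take the single cheapest remaining cell) gives 99 hours, worse by 27.
Next-best assignment: Echo crew→West site, Sierra crew→South site, Bravo crew→Harbor site, Alpha crew→Central site, Lima crew→Ridge site, Delta crew→North site = 75 hours.
Swapping Echo crew↔Lima crew (Echo crew→Ridge site 26 hours, Lima crew→North site 21 hours) adds 21.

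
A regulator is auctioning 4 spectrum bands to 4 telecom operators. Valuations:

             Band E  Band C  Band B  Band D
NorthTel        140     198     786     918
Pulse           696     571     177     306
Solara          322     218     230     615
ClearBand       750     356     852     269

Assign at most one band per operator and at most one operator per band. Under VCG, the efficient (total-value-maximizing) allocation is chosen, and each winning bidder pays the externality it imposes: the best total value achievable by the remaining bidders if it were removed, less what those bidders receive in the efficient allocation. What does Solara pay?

Efficient allocation: NorthTel→Band B ($786M), Pulse→Band C ($571M), Solara→Band D ($615M), ClearBand→Band E ($750M); total welfare W = $2722M.
Solara receives Band D at value $615M, so the others get W − 615 = $2107M.
Without Solara: best allocation of the remaining 3 bidders over all 4 bands is NorthTel→Band D ($918M), Pulse→Band E ($696M), ClearBand→Band B ($852M), total $2466M.
VCG payment = (others' best without Solara) − (others' welfare with Solara) = 2466 − 2107 = $359M.

Solara pays $359M.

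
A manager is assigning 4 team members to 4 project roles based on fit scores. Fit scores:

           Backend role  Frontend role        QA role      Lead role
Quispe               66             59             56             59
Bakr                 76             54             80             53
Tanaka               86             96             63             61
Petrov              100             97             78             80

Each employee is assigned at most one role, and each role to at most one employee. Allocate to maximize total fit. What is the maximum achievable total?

Maximum total: 335 pts

Optimal: Quispe→Lead role (59 pts), Bakr→QA role (80 pts), Tanaka→Frontend role (96 pts), Petrov→Backend role (100 pts) — total 59+80+96+100 = 335 pts.
Row-greedy (each employee in turn takes its best remaining role) gives 322 pts, worse by 13.
Next-best assignment: Quispe→Backend role, Bakr→QA role, Tanaka→Frontend role, Petrov→Lead role = 322 pts.
Every other assignment is strictly worse.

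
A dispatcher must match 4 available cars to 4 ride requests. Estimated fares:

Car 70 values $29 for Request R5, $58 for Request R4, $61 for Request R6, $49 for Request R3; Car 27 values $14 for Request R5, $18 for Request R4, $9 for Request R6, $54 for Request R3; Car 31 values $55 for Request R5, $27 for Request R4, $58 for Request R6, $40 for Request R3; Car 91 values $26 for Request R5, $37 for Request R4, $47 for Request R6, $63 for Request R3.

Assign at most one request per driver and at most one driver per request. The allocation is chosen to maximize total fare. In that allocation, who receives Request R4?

Car 70 receives Request R4.

Optimal: Car 70→Request R4 ($58), Car 27→Request R3 ($54), Car 31→Request R5 ($55), Car 91→Request R6 ($47) — total 58+54+55+47 = $214.
Max-entry greedy (repeatedly take the single best remaining cell) gives $197, worse by 17.
Swapping Car 70↔Car 91 (Car 70→Request R6 $61, Car 91→Request R4 $37) loses 7.
Car 70's own top request is Request R6 ($61), but forcing Car 70→Request R6 and reassigning the rest optimally gives only $207 — worse by 7.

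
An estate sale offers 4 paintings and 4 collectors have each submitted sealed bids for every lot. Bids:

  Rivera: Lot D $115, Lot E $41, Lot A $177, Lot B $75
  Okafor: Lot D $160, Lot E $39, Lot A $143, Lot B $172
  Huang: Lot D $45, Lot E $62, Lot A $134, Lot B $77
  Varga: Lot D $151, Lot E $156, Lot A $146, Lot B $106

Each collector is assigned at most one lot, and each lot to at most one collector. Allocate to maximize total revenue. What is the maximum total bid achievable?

Optimal: Rivera→Lot D ($115), Okafor→Lot B ($172), Huang→Lot A ($134), Varga→Lot E ($156) — total 115+172+134+156 = $577.
Column-greedy (each lot in turn goes to its best remaining collector) gives $570, worse by 7.

Maximum total: $577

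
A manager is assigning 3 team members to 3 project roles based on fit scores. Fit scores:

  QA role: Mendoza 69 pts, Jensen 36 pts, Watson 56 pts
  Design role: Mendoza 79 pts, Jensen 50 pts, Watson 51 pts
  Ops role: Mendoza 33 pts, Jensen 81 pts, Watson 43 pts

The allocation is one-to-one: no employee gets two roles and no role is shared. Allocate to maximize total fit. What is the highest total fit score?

This is a one-to-one assignment (maximum-weight bipartite matching).
Optimal: Mendoza→Design role (79 pts), Jensen→Ops role (81 pts), Watson→QA role (56 pts) — total 79+81+56 = 216 pts.
Column-greedy (each role in turn goes to its best remaining employee) gives 201 pts, worse by 15.
Swapping Mendoza↔Watson (Mendoza→QA role 69 pts, Watson→Design role 51 pts) loses 15.
Every other assignment is strictly worse.

Max total: 216 pts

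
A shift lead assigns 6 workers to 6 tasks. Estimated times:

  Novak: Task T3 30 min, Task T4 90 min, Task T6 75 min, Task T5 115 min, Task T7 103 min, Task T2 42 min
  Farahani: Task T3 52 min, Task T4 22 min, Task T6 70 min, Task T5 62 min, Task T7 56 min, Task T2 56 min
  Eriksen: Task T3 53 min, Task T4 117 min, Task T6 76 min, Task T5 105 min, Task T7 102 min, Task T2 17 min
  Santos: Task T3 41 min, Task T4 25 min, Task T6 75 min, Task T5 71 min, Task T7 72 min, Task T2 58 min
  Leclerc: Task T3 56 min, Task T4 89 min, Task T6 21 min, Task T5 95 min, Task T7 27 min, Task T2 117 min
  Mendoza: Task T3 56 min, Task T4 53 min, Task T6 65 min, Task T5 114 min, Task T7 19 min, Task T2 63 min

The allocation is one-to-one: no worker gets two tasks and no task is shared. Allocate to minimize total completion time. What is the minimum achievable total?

Min total: 174 min

Optimal: Novak→Task T3 (30 min), Farahani→Task T5 (62 min), Eriksen→Task T2 (17 min), Santos→Task T4 (25 min), Leclerc→Task T6 (21 min), Mendoza→Task T7 (19 min) — total 30+62+17+25+21+19 = 174 min.
Row-greedy (each worker in turn takes its cheapest remaining task) gives 180 min, worse by 6.
Next-best assignment: Novak→Task T3, Farahani→Task T4, Eriksen→Task T2, Santos→Task T5, Leclerc→Task T6, Mendoza→Task T7 = 180 min.
Swapping Santos↔Mendoza (Santos→Task T7 72 min, Mendoza→Task T4 53 min) adds 81.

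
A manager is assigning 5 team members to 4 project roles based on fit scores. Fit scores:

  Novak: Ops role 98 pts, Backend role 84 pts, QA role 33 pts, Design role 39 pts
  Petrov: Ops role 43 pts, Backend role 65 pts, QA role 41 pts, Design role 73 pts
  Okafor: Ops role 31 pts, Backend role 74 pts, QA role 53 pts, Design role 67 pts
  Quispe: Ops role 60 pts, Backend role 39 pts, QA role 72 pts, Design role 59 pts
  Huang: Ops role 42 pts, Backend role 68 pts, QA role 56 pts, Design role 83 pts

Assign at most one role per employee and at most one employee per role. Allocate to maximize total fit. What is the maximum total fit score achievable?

Maximum total: 327 pts

Optimal: Novak→Ops role (98 pts), Okafor→Backend role (74 pts), Quispe→QA role (72 pts), Huang→Design role (83 pts) — total 98+74+72+83 = 327 pts.
Row-greedy (each employee in turn takes its best remaining role) gives 317 pts, worse by 10.
Next-best assignment: Novak→Ops role, Petrov→Backend role, Quispe→QA role, Huang→Design role = 318 pts.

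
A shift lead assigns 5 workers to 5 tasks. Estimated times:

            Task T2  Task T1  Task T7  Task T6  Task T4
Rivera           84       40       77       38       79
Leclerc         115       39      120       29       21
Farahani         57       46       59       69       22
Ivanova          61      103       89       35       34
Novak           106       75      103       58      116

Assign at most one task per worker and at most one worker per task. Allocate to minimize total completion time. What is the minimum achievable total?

Optimal: Rivera→Task T1 (40 min), Leclerc→Task T4 (21 min), Farahani→Task T7 (59 min), Ivanova→Task T2 (61 min), Novak→Task T6 (58 min) — total 40+21+59+61+58 = 239 min.
Row-greedy (each worker in turn takes its cheapest remaining task) gives 269 min, worse by 30.
Every other assignment is strictly worse.

Minimum total: 239 min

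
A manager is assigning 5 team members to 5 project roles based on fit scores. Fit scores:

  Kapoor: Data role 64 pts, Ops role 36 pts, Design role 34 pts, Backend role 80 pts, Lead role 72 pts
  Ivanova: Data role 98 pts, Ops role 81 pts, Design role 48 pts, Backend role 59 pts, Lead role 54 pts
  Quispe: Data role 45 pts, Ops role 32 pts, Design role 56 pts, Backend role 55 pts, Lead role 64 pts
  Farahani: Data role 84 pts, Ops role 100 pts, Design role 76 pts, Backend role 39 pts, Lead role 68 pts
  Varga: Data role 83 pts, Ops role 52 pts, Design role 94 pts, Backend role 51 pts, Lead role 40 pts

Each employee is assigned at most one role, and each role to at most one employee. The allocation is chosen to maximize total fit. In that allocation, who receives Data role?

Ivanova receives Data role.

Optimal: Kapoor→Backend role (80 pts), Ivanova→Data role (98 pts), Quispe→Lead role (64 pts), Farahani→Ops role (100 pts), Varga→Design role (94 pts) — total 80+98+64+100+94 = 436 pts.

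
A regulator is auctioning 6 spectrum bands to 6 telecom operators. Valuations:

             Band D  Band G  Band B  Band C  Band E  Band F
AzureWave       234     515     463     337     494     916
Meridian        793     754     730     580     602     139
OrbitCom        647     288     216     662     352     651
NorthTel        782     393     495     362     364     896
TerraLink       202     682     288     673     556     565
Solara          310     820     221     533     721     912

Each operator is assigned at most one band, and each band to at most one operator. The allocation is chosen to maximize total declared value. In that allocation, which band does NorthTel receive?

This is the linear assignment problem.
Optimal: AzureWave→Band F ($916M), Meridian→Band B ($730M), OrbitCom→Band C ($662M), NorthTel→Band D ($782M), TerraLink→Band G ($682M), Solara→Band E ($721M) — total 916+730+662+782+682+721 = $4493M.
Row-greedy (each operator in turn takes its best remaining band) gives $4269M, worse by 224.
Next-best assignment: AzureWave→Band F, Meridian→Band B, OrbitCom→Band C, NorthTel→Band D, TerraLink→Band E, Solara→Band G = $4466M.
NorthTel's own top band is Band F ($896M), but forcing NorthTel→Band F and reassigning the rest optimally gives only $4260M — worse by 233.

NorthTel receives Band D.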